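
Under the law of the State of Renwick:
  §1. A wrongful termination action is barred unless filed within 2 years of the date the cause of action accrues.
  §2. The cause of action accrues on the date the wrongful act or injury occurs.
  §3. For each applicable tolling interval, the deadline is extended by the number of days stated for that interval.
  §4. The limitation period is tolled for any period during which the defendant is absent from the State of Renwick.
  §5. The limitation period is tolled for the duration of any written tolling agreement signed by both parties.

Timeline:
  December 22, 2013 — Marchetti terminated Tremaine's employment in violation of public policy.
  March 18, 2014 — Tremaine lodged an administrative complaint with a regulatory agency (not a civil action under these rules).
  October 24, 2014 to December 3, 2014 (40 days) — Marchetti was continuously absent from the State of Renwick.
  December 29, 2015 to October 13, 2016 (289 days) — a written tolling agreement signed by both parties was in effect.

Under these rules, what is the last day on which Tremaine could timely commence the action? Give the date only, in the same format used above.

The claim accrued on December 22, 2013, when the wrongful act occurred.
Adding the 2 years base period to December 22, 2013 gives a deadline of December 22, 2015, before any tolling.
Because the defendant's absence from the jurisdiction ran from October 24, 2014 to December 3, 2014, the deadline is extended by 40 days to January 31, 2016.
The period was tolled for 289 days by the written tolling agreement (December 29, 2015 to October 13, 2016), pushing the deadline to November 15, 2016.
Nothing else in the chronology tolls or restarts the period.

November 15, 2016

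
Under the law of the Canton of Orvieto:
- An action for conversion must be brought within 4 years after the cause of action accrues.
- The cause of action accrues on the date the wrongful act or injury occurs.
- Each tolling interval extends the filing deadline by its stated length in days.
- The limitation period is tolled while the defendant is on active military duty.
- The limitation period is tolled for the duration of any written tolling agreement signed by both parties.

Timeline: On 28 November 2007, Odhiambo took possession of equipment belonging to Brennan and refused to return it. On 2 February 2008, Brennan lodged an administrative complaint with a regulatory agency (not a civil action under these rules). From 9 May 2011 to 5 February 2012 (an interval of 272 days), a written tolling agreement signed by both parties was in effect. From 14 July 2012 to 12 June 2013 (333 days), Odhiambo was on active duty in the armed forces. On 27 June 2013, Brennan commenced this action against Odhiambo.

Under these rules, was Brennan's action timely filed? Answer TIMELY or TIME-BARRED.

TIMELY

The cause of action accrued on 28 November 2007, the date of the act.
The untolled deadline — 4 years after 28 November 2007 — is 28 November 2011.
The period was tolled for 272 days by the written tolling agreement (9 May 2011 to 5 February 2012), pushing the deadline to 26 August 2012.
The period was tolled for 333 days by the defendant's active military service (14 July 2012 to 12 June 2013), pushing the deadline to 25 July 2013.
Nothing else in the chronology tolls or restarts the period.
Brennan filed on 27 June 2013, before the 25 July 2013 deadline, so the action is timely.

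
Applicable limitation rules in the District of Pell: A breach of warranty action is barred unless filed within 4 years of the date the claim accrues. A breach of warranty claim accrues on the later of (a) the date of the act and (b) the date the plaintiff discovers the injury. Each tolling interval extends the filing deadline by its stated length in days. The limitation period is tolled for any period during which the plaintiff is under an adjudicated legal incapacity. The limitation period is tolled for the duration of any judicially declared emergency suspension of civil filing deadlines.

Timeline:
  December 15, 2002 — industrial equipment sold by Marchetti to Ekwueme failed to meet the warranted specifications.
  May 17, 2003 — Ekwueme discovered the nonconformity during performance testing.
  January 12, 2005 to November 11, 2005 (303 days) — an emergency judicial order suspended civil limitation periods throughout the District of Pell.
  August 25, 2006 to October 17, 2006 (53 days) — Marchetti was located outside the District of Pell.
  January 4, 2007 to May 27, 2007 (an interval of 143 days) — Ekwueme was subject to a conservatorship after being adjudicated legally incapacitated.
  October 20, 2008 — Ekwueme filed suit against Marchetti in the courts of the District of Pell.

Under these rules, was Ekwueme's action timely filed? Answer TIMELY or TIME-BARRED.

TIME-BARRED

The claim accrued on May 17, 2003 — the later of the December 15, 2002 act and the May 17, 2003 discovery.
4 years from May 17, 2003 is May 17, 2007.
The period was tolled for 303 days by the emergency suspension of filing deadlines (January 12, 2005 to November 11, 2005), pushing the deadline to March 15, 2008.
Because the plaintiff's legal incapacity ran from January 4, 2007 to May 27, 2007, the deadline is extended by 143 days to August 5, 2008.
The defendant's absence from the jurisdiction from August 25, 2006 to October 17, 2006 does not toll the period, because no stated rule makes the defendant's absence a tolling event.
The October 20, 2008 filing falls after the August 5, 2008 deadline; the claim is time-barred.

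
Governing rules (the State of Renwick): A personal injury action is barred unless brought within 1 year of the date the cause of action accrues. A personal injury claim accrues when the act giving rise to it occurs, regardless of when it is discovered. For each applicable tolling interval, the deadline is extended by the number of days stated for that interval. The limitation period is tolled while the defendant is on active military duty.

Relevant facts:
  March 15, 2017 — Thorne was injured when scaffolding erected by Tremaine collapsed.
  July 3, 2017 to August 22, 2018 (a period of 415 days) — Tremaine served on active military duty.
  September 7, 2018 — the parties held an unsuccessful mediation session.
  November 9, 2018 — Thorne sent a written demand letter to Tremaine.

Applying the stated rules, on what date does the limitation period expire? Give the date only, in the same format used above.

The claim accrued on March 15, 2017, when the wrongful act occurred.
The untolled deadline — 1 year after March 15, 2017 — is March 15, 2018.
The period was tolled for 415 days by the defendant's active military service (July 3, 2017 to August 22, 2018), pushing the deadline to May 4, 2019.
Nothing else in the chronology tolls or restarts the period.

May 4, 2019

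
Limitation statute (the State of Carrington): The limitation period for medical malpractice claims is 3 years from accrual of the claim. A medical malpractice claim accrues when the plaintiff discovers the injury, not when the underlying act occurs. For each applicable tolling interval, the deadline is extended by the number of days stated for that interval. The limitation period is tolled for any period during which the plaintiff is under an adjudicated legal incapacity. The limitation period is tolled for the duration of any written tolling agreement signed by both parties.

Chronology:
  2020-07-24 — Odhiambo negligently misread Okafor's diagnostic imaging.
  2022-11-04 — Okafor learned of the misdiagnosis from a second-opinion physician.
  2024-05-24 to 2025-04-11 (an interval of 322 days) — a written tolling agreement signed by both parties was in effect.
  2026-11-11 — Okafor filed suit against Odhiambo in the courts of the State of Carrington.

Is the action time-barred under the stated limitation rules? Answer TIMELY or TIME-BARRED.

TIME-BARRED

Under the discovery rule, the claim accrued on 2022-11-04, when Okafor discovered the injury — not on the 2020-07-24 date of the underlying act.
3 years from 2022-11-04 is 2025-11-04.
Because the written tolling agreement ran from 2024-05-24 to 2025-04-11, the deadline is extended by 322 days to 2026-09-22.
Okafor filed on 2026-11-11, after the 2026-09-22 deadline, so the action is time-barred.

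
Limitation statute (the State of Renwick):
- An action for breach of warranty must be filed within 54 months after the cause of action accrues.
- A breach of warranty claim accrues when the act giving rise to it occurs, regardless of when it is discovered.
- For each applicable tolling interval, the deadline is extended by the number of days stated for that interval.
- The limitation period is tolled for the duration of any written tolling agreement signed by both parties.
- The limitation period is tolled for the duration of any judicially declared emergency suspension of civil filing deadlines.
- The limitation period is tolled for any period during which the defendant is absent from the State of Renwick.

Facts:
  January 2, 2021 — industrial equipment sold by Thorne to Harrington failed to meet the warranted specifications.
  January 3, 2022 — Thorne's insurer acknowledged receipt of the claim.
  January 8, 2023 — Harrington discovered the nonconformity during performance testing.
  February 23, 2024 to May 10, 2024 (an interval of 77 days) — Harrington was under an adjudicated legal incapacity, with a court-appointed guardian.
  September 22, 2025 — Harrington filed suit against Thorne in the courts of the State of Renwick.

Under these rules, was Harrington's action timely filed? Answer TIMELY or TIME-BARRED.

Accrual is governed by the date of the act, so the period began to run on January 2, 2021; the later discovery on January 8, 2023 is irrelevant under the stated rule.
54 months from January 2, 2021 is July 2, 2025.
Although the plaintiff's incapacity ran from February 23, 2024 to May 10, 2024, the stated rules do not make that a tolling event, so it is disregarded.
None of the other events listed affects the running of the period under the stated rules.
Harrington filed on September 22, 2025, after the July 2, 2025 deadline, so the action is time-barred.

TIME-BARRED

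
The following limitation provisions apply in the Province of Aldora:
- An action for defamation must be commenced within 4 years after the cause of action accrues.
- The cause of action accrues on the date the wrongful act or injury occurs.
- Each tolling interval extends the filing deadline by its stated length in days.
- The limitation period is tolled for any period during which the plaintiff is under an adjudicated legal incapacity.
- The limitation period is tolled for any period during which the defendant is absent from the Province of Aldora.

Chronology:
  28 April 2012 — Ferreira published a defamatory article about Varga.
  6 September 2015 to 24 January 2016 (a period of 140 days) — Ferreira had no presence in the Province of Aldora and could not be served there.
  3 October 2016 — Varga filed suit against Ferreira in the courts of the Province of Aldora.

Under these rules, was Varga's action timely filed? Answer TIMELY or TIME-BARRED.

The claim accrued on 28 April 2012, when the wrongful act occurred.
4 years from 28 April 2012 is 28 April 2016.
Because the defendant's absence from the jurisdiction ran from 6 September 2015 to 24 January 2016, the deadline is extended by 140 days to 15 September 2016.
The 3 October 2016 filing falls after the 15 September 2016 deadline; the claim is time-barred.

TIME-BARRED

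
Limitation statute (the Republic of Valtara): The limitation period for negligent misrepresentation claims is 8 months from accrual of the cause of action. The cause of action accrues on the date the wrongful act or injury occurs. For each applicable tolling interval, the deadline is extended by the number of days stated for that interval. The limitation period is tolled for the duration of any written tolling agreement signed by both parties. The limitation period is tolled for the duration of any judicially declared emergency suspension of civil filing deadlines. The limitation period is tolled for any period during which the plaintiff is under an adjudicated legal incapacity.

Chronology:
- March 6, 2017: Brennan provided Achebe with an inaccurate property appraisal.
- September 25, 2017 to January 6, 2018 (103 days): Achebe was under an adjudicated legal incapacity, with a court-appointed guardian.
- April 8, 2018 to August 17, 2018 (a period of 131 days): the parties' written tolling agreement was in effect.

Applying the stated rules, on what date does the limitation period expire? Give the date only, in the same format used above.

February 17, 2018

The cause of action accrued on March 6, 2017, the date of the act.
The untolled deadline — 8 months after March 6, 2017 — is November 6, 2017.
The plaintiff's legal incapacity from September 25, 2017 to January 6, 2018 tolled the period for 103 days, extending the deadline to February 17, 2018.
By the time the written tolling agreement began on April 8, 2018, the limitation period had already expired on February 17, 2018; that interval cannot revive it.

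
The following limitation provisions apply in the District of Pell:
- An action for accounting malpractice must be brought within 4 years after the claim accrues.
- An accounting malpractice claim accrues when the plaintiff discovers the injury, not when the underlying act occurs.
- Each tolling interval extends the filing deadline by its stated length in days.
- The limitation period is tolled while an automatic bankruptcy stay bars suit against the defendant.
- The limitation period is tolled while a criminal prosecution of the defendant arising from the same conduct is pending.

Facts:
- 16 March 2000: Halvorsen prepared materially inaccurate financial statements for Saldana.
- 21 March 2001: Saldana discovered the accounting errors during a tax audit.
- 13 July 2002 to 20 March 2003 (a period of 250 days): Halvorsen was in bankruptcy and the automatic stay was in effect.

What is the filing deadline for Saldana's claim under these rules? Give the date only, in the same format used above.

26 November 2005

Under the discovery rule, the claim accrued on 21 March 2001, when Saldana discovered the injury — not on the 16 March 2000 date of the underlying act.
4 years from 21 March 2001 is 21 March 2005.
The period was tolled for 250 days by the automatic bankruptcy stay (13 July 2002 to 20 March 2003), pushing the deadline to 26 November 2005.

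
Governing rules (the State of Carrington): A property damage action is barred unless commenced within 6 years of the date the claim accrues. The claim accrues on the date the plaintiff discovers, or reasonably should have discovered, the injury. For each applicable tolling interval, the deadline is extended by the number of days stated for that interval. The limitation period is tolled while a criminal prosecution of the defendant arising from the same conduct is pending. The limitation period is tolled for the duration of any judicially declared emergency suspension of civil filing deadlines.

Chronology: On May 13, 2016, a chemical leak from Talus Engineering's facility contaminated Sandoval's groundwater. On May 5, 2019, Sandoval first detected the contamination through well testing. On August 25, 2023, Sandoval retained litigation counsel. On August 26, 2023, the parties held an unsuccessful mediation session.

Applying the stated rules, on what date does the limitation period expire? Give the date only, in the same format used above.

May 5, 2025

The claim did not accrue until Sandoval discovered the injury on May 5, 2019; the May 13, 2016 act date does not start the clock under the stated rule.
Adding the 6 years base period to May 5, 2019 gives a deadline of May 5, 2025, before any tolling.
The other events in the timeline have no effect on the limitation period under the stated rules.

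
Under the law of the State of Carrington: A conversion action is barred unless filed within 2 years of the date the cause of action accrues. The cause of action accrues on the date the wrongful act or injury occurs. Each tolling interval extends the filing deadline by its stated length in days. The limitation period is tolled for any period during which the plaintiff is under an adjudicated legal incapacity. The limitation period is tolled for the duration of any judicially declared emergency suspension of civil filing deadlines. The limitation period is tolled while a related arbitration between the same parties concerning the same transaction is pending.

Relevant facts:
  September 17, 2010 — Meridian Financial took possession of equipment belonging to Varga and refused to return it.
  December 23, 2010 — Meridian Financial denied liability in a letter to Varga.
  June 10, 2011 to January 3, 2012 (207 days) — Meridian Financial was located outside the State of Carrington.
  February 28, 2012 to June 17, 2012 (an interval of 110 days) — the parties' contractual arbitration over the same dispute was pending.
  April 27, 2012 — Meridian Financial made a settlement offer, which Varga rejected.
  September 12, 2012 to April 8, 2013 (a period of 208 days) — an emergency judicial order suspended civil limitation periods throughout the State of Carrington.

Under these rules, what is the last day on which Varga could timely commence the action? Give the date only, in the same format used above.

The cause of action accrued on September 17, 2010, the date of the act.
The untolled deadline — 2 years after September 17, 2010 — is September 17, 2012.
Because the pending related arbitration ran from February 28, 2012 to June 17, 2012, the deadline is extended by 110 days to January 5, 2013.
The period was tolled for 208 days by the emergency suspension of filing deadlines (September 12, 2012 to April 8, 2013), pushing the deadline to August 1, 2013.
The defendant's absence from the jurisdiction from June 10, 2011 to January 3, 2012 does not toll the period, because no stated rule makes the defendant's absence a tolling event.
The other events in the timeline have no effect on the limitation period under the stated rules.

August 1, 2013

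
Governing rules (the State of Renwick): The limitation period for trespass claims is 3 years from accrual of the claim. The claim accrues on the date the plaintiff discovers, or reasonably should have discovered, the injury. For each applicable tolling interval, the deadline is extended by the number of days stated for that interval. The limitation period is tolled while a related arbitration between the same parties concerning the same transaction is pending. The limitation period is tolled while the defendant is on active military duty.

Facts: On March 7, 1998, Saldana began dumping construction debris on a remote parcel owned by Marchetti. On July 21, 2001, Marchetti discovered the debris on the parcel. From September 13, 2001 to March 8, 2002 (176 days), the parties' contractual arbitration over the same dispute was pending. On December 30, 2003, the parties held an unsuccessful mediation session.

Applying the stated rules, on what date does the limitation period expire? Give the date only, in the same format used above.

Under the discovery rule, the claim accrued on July 21, 2001, when Marchetti discovered the injury — not on the March 7, 1998 date of the underlying act.
Adding the 3 years base period to July 21, 2001 gives a deadline of July 21, 2004, before any tolling.
The period was tolled for 176 days by the pending related arbitration (September 13, 2001 to March 8, 2002), pushing the deadline to January 13, 2005.
Nothing else in the chronology tolls or restarts the period.

January 13, 2005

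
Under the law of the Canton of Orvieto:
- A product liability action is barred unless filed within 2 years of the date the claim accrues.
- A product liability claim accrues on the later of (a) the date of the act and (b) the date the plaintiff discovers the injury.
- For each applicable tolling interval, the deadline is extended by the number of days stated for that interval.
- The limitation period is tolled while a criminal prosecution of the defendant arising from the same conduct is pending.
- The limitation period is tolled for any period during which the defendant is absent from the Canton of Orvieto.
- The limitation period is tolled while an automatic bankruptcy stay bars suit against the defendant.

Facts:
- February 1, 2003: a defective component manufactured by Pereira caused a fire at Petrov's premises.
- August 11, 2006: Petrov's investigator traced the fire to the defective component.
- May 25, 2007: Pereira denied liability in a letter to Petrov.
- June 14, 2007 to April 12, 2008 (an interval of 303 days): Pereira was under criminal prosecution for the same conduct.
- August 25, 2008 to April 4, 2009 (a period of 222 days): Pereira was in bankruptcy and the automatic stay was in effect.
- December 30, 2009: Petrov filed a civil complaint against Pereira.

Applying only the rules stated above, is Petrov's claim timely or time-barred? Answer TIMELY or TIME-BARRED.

TIMELY

Because discovery on August 11, 2006 post-dates the February 1, 2003 act, accrual under the later-of rule falls on August 11, 2006.
The untolled deadline — 2 years after August 11, 2006 — is August 11, 2008.
The period was tolled for 303 days by the pending criminal prosecution (June 14, 2007 to April 12, 2008), pushing the deadline to June 10, 2009.
The automatic bankruptcy stay from August 25, 2008 to April 4, 2009 tolled the period for 222 days, extending the deadline to January 18, 2010.
None of the other events listed affects the running of the period under the stated rules.
Petrov filed on December 30, 2009, before the January 18, 2010 deadline, so the action is timely.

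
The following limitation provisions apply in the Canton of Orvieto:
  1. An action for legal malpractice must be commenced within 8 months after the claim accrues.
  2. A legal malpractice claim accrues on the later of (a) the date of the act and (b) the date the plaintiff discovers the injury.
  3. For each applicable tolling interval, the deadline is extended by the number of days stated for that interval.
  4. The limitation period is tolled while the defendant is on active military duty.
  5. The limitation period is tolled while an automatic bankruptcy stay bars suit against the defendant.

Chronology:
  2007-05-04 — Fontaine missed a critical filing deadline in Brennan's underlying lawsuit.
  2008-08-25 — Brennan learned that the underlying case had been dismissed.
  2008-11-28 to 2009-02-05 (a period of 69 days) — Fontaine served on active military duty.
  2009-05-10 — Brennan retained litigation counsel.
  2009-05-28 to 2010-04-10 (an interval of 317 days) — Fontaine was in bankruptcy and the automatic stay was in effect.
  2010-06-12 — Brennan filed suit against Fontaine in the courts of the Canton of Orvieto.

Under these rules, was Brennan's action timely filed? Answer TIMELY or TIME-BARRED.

Taking the later of the act (2007-05-04) and discovery (2008-08-25), the claim accrued on 2008-08-25.
8 months from 2008-08-25 is 2009-04-25.
The period was tolled for 69 days by the defendant's active military service (2008-11-28 to 2009-02-05), pushing the deadline to 2009-07-03.
The automatic bankruptcy stay from 2009-05-28 to 2010-04-10 tolled the period for 317 days, extending the deadline to 2010-05-16.
None of the other events listed affects the running of the period under the stated rules.
Filing on 2010-06-12 missed the 2010-05-16 deadline — the action is time-barred.

TIME-BARRED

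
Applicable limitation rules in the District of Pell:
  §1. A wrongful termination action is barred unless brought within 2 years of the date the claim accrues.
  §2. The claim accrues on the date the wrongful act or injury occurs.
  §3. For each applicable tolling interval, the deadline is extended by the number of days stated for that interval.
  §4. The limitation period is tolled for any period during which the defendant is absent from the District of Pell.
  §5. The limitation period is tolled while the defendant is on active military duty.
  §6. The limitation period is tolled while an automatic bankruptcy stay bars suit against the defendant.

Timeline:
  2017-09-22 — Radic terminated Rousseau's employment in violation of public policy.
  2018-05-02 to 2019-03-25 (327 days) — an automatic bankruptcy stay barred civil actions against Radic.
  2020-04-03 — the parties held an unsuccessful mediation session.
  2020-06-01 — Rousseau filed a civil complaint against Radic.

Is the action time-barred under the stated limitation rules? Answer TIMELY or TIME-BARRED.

TIMELY

The claim accrued on 2017-09-22, when the wrongful act occurred.
Adding the 2 years base period to 2017-09-22 gives a deadline of 2019-09-22, before any tolling.
Because the automatic bankruptcy stay ran from 2018-05-02 to 2019-03-25, the deadline is extended by 327 days to 2020-08-14.
The other events in the timeline have no effect on the limitation period under the stated rules.
Filing on 2020-06-01 beat the 2020-08-14 deadline — the action is timely.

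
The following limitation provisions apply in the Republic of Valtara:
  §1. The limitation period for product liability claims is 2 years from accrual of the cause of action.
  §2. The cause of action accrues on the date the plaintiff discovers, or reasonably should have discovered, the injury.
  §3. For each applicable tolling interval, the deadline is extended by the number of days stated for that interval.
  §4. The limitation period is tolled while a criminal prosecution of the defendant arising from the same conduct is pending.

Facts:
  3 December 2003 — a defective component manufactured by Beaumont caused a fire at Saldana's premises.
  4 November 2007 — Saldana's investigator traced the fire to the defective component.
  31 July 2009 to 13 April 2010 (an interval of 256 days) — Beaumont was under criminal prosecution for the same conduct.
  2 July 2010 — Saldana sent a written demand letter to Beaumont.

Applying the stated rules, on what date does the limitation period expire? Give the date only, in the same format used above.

18 July 2010

The claim did not accrue until Saldana discovered the injury on 4 November 2007; the 3 December 2003 act date does not start the clock under the stated rule.
Adding the 2 years base period to 4 November 2007 gives a deadline of 4 November 2009, before any tolling.
The pending criminal prosecution from 31 July 2009 to 13 April 2010 tolled the period for 256 days, extending the deadline to 18 July 2010.
None of the other events listed affects the running of the period under the stated rules.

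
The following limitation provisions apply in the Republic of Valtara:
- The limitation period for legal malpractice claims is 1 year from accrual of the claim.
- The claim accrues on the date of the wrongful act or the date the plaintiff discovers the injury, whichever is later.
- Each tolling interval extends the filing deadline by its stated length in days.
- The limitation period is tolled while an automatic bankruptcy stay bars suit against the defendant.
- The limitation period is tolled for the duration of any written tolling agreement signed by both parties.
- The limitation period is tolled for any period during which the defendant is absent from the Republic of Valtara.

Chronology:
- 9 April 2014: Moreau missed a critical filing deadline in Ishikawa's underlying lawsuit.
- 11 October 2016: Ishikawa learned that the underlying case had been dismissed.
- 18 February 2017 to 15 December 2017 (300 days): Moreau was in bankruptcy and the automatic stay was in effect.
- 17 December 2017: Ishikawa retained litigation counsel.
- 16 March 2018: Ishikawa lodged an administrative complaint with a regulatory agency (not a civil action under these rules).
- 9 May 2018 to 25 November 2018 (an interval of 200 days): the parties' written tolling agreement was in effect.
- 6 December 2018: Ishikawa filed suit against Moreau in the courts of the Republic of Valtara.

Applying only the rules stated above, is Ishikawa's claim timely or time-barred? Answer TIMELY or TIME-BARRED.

The claim accrued on 11 October 2016 — the later of the 9 April 2014 act and the 11 October 2016 discovery.
The untolled deadline — 1 year after 11 October 2016 — is 11 October 2017.
The automatic bankruptcy stay from 18 February 2017 to 15 December 2017 tolled the period for 300 days, extending the deadline to 7 August 2018.
Because the written tolling agreement ran from 9 May 2018 to 25 November 2018, the deadline is extended by 200 days to 23 February 2019.
The other events in the timeline have no effect on the limitation period under the stated rules.
Filing on 6 December 2018 beat the 23 February 2019 deadline — the action is timely.

TIMELY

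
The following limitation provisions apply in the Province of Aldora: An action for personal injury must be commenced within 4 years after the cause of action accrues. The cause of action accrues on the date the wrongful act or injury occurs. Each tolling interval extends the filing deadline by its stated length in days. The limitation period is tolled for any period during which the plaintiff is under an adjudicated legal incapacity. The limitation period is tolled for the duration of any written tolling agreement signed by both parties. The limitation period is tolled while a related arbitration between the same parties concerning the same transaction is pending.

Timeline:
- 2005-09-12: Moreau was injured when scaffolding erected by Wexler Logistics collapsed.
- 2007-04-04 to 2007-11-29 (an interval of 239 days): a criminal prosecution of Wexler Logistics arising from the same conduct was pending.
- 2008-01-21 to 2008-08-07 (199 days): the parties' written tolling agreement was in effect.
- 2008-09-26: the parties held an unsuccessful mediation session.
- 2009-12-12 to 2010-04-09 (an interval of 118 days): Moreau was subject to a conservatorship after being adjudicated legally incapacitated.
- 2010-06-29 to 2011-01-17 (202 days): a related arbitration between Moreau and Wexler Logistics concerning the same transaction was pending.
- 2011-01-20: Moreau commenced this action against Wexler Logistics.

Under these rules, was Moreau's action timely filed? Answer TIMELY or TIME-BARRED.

TIMELY

The claim accrued on 2005-09-12, when the wrongful act occurred.
4 years from 2005-09-12 is 2009-09-12.
The period was tolled for 199 days by the written tolling agreement (2008-01-21 to 2008-08-07), pushing the deadline to 2010-03-30.
The plaintiff's legal incapacity from 2009-12-12 to 2010-04-09 tolled the period for 118 days, extending the deadline to 2010-07-26.
The pending related arbitration from 2010-06-29 to 2011-01-17 tolled the period for 202 days, extending the deadline to 2011-02-13.
Although a criminal prosecution ran from 2007-04-04 to 2007-11-29, the stated rules do not make that a tolling event, so it is disregarded.
The other events in the timeline have no effect on the limitation period under the stated rules.
The 2011-01-20 filing precedes the 2011-02-13 deadline; the claim is timely.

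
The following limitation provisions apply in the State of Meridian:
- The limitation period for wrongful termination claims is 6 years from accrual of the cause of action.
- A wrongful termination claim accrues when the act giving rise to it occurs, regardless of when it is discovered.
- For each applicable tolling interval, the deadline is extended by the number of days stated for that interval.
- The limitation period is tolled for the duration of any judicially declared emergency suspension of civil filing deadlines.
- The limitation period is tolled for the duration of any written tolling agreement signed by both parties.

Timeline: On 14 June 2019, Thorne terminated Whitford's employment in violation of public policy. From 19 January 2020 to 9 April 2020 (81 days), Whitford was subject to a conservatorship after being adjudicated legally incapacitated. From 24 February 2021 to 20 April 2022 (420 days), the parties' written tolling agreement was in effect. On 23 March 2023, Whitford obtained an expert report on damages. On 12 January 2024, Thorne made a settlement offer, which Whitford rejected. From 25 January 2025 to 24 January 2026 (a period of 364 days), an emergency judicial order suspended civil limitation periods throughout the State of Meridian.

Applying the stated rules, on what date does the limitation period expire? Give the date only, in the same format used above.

The cause of action accrued on 14 June 2019, the date of the act.
Adding the 6 years base period to 14 June 2019 gives a deadline of 14 June 2025, before any tolling.
The period was tolled for 420 days by the written tolling agreement (24 February 2021 to 20 April 2022), pushing the deadline to 8 August 2026.
The emergency suspension of filing deadlines from 25 January 2025 to 24 January 2026 tolled the period for 364 days, extending the deadline to 7 August 2027.
The plaintiff's legal incapacity from 19 January 2020 to 9 April 2020 does not toll the period, because no stated rule makes the plaintiff's incapacity a tolling event.
None of the other events listed affects the running of the period under the stated rules.

7 August 2027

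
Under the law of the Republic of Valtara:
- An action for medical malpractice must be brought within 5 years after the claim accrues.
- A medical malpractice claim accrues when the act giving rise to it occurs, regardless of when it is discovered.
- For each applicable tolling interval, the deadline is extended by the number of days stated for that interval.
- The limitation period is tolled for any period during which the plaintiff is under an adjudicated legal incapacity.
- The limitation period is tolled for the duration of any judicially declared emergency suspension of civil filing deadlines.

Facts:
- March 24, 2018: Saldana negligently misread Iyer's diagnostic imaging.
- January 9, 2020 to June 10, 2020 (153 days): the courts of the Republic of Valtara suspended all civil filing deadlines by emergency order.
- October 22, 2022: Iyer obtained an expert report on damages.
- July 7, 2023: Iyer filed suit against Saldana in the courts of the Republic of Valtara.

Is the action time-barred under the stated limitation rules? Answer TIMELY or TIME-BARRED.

TIMELY

The claim accrued on March 24, 2018, the date of the act.
5 years from March 24, 2018 is March 24, 2023.
The period was tolled for 153 days by the emergency suspension of filing deadlines (January 9, 2020 to June 10, 2020), pushing the deadline to August 24, 2023.
Nothing else in the chronology tolls or restarts the period.
Iyer filed on July 7, 2023, before the August 24, 2023 deadline, so the action is timely.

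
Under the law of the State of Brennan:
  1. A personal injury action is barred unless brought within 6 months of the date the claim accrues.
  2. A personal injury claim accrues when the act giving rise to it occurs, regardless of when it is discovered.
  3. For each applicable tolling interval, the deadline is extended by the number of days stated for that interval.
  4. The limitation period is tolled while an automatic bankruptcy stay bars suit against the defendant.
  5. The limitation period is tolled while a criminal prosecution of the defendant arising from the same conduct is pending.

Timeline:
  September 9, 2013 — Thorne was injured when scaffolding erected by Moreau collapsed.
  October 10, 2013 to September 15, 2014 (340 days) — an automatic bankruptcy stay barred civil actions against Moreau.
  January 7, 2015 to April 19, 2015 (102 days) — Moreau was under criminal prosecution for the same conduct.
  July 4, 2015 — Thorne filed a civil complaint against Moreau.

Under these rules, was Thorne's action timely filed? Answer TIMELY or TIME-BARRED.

TIME-BARRED

The claim accrued on September 9, 2013, the date of the act.
Adding the 6 months base period to September 9, 2013 gives a deadline of March 9, 2014, before any tolling.
Because the automatic bankruptcy stay ran from October 10, 2013 to September 15, 2014, the deadline is extended by 340 days to February 12, 2015.
The period was tolled for 102 days by the pending criminal prosecution (January 7, 2015 to April 19, 2015), pushing the deadline to May 25, 2015.
Thorne filed on July 4, 2015, after the May 25, 2015 deadline, so the action is time-barred.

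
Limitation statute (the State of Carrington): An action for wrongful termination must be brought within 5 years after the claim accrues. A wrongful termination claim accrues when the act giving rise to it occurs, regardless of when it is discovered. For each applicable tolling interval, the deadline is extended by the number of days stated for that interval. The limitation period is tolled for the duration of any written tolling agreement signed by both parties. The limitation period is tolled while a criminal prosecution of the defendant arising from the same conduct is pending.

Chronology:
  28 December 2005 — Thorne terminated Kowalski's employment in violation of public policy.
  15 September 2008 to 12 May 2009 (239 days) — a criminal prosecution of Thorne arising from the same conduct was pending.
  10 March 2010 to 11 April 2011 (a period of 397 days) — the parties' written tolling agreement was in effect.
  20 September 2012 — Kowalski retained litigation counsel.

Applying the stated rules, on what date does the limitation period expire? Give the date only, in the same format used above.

The claim accrued on 28 December 2005, when the wrongful act occurred.
Adding the 5 years base period to 28 December 2005 gives a deadline of 28 December 2010, before any tolling.
The period was tolled for 239 days by the pending criminal prosecution (15 September 2008 to 12 May 2009), pushing the deadline to 24 August 2011.
The period was tolled for 397 days by the written tolling agreement (10 March 2010 to 11 April 2011), pushing the deadline to 24 September 2012.
The other events in the timeline have no effect on the limitation period under the stated rules.

24 September 2012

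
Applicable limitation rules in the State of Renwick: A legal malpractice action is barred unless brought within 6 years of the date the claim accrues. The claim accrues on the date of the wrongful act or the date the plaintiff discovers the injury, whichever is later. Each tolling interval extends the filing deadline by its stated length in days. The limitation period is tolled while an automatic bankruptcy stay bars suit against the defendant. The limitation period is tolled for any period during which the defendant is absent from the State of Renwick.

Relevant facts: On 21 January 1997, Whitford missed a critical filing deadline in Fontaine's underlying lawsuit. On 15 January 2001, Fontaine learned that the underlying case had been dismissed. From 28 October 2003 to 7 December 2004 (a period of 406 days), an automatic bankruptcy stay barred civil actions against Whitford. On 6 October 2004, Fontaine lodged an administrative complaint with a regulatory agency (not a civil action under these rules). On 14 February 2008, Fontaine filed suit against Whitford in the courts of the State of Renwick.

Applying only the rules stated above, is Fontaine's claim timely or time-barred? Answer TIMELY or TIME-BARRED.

TIMELY

Because discovery on 15 January 2001 post-dates the 21 January 1997 act, accrual under the later-of rule falls on 15 January 2001.
6 years from 15 January 2001 is 15 January 2007.
The period was tolled for 406 days by the automatic bankruptcy stay (28 October 2003 to 7 December 2004), pushing the deadline to 25 February 2008.
Nothing else in the chronology tolls or restarts the period.
Filing on 14 February 2008 beat the 25 February 2008 deadline — the action is timely.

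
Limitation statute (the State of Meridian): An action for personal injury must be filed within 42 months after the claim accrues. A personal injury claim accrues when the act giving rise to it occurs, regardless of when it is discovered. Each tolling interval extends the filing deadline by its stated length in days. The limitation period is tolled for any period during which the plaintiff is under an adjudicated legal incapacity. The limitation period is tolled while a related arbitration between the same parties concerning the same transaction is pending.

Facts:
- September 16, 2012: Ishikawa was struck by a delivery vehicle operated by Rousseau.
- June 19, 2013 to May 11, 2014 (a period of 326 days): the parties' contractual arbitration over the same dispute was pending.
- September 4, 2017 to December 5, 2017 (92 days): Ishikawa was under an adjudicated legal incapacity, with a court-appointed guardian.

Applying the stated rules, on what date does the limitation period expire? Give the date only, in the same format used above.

February 5, 2017

The claim accrued on September 16, 2012, the date of the act.
The untolled deadline — 42 months after September 16, 2012 — is March 16, 2016.
Because the pending related arbitration ran from June 19, 2013 to May 11, 2014, the deadline is extended by 326 days to February 5, 2017.
The plaintiff's legal incapacity from September 4, 2017 to December 5, 2017 began after the period had already run on February 5, 2017, so it has no tolling effect.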